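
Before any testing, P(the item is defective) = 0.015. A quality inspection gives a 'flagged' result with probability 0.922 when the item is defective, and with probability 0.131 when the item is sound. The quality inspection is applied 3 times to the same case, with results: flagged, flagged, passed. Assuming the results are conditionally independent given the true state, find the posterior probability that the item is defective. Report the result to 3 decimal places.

Posterior P(H) ≈ 0.063

With H the event that the item is defective, the joint likelihood of the observed sequence is P(data|H) = 0.922·0.922·0.078 = 0.066307 and P(data|¬H) = 0.131·0.131·0.869 = 0.014913.
Bayes: P(H|data) = 0.015·0.066307 / (0.015·0.066307 + 0.985·0.014913) = 0.00099460/0.015684 = 0.0634.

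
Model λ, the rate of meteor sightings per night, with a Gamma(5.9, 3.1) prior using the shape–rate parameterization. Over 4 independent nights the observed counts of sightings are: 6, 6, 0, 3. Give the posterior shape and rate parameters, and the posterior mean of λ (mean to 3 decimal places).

Posterior: Gamma(shape=20.9, rate=7.1); mean ≈ 2.944

Total count ∑xᵢ = 15 over n = 4 nights.
Gamma is conjugate to the Poisson likelihood: posterior is Gamma(shape = 5.9+15 = 20.9, rate = 3.1+4 = 7.1).
Posterior mean = shape/rate = 20.9/7.1 = 2.944.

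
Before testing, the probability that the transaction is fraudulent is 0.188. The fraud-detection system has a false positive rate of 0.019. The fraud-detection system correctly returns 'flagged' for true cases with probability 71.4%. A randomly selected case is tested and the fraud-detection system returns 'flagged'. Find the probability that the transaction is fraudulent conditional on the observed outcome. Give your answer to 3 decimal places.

P(H | E) ≈ 0.897

Let H be the event that the transaction is fraudulent. P(H) = 0.188, so P(¬H) = 0.812. With E the 'flagged' result, P(E|H) = 0.714 and P(E|¬H) = 0.019.
P(E) = 0.714·0.188 + 0.019·0.812 = 0.13423 + 0.015428 = 0.14966.
By Bayes' theorem, P(H|E) = 0.13423 / 0.14966 = 0.897.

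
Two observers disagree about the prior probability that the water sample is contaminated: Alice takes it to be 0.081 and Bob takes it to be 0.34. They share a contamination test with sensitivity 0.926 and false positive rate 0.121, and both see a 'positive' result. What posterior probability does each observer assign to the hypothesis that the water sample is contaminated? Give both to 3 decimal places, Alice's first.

The likelihood ratio for a 'positive' result is 0.926/0.121 = 7.6529.
Alice: prior odds 0.081/0.919 = 0.088139; posterior odds 0.67452; posterior probability 0.403.
Bob: prior odds 0.34/0.66 = 0.51515; posterior odds 3.9424; posterior probability 0.798.

Alice: 0.403; Bob: 0.798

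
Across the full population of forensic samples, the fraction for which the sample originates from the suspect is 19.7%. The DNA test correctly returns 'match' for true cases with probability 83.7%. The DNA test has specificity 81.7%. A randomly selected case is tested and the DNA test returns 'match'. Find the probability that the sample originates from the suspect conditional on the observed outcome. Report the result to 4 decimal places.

Let H be the event that the sample originates from the suspect. P(H) = 0.197, so P(¬H) = 0.803. With E the 'match' result, P(E|H) = 0.837 and P(E|¬H) = 0.183.
P(E) = 0.837·0.197 + 0.183·0.803 = 0.16489 + 0.14695 = 0.31184.
By Bayes' theorem, P(H|E) = 0.16489 / 0.31184 = 0.5288.

P(H | E) ≈ 0.5288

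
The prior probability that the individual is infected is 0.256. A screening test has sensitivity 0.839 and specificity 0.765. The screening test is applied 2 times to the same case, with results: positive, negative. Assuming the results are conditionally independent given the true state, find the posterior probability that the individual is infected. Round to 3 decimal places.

Posterior P(H) ≈ 0.205

Let H be the event that the individual is infected; start with P(H) = 0.256. P('positive'|H) = 0.839, P('positive'|¬H) = 0.235.
Update on result 1 ('positive'): P(H) ← 0.839·0.2560 / (0.839·0.2560 + 0.235·0.7440) = 0.21478/0.38962 = 0.5513.
Update on result 2 ('negative'): P(H) ← 0.161·0.5513 / (0.161·0.5513 + 0.765·0.4487) = 0.088753/0.43204 = 0.2054.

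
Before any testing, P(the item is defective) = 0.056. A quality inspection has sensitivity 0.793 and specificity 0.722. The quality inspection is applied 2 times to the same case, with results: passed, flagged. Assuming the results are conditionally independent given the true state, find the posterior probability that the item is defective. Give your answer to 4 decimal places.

Posterior P(H) ≈ 0.0463

Let H be the event that the item is defective; start with P(H) = 0.056. P('flagged'|H) = 0.793, P('flagged'|¬H) = 0.278.
Update on result 1 ('passed'): P(H) ← 0.207·0.0560 / (0.207·0.0560 + 0.722·0.9440) = 0.011592/0.69316 = 0.0167.
Update on result 2 ('flagged'): P(H) ← 0.793·0.0167 / (0.793·0.0167 + 0.278·0.9833) = 0.013262/0.28661 = 0.0463.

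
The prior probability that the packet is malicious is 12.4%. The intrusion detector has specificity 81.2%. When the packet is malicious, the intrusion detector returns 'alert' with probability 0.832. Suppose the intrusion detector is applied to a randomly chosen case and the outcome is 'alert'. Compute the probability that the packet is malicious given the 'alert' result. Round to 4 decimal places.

P(H | E) ≈ 0.3852

Let H be the event that the packet is malicious. P(H) = 0.124, so P(¬H) = 0.876. With E the 'alert' result, P(E|H) = 0.832 and P(E|¬H) = 0.188.
P(E) = 0.832·0.124 + 0.188·0.876 = 0.10317 + 0.16469 = 0.26786.
By Bayes' theorem, P(H|E) = 0.10317 / 0.26786 = 0.3852.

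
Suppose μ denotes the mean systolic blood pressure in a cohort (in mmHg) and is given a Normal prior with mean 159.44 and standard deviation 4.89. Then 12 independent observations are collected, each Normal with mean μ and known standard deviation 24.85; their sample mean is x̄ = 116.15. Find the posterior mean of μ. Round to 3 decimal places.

With known σ, the Normal prior is conjugate. Weight on the data is w = (n/σ²)/(n/σ² + 1/τ₀²) = 0.0194325/(0.0194325+0.0418198) = 0.31725.
Posterior mean = w·x̄ + (1−w)·μ₀ = 0.31725·116.15 + 0.68275·159.44 = 145.706.

Posterior mean ≈ 145.706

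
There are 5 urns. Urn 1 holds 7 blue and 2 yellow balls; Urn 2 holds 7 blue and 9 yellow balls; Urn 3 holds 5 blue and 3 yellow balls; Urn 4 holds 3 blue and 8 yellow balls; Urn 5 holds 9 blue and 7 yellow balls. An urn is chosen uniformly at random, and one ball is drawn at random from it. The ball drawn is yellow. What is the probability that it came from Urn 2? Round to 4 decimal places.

Tabulate prior·likelihood by source: [1] prior 0.2, lik 0.2222, product 0.04444; [2] prior 0.2, lik 0.5625, product 0.1125; [3] prior 0.2, lik 0.375, product 0.07500; [4] prior 0.2, lik 0.7273, product 0.1455; [5] prior 0.2, lik 0.4375, product 0.08750.
Normalizing constant = 0.46490; the posterior for Urn 2 is its product over the sum, 0.1125/0.46490 = 0.2420.

Posterior probability ≈ 0.2420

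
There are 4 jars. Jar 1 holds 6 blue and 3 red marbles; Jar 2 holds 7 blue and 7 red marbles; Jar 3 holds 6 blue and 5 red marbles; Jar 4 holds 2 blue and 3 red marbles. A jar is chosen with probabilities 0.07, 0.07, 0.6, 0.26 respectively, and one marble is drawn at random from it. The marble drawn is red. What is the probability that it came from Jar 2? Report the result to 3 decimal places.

Posterior probability ≈ 0.072

Tabulate prior·likelihood by source: [1] prior 0.07, lik 0.3333, product 0.02333; [2] prior 0.07, lik 0.5, product 0.03500; [3] prior 0.6, lik 0.4545, product 0.2727; [4] prior 0.26, lik 0.6, product 0.1560.
Normalizing constant = 0.48706; the posterior for Jar 2 is its product over the sum, 0.03500/0.48706 = 0.072.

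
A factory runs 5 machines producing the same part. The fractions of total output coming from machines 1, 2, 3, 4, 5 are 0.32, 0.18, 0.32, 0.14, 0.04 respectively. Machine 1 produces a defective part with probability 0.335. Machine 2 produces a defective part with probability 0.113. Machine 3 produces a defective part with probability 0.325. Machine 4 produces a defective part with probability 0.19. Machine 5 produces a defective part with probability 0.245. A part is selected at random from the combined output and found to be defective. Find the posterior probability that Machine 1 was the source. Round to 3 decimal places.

Posterior probability ≈ 0.400

P(defective|M1) = 0.335; P(defective|M2) = 0.113; P(defective|M3) = 0.325; P(defective|M4) = 0.19; P(defective|M5) = 0.245.
Prior × likelihood for each source: 0.32·0.335=0.1072, 0.18·0.113=0.02034, 0.32·0.325=0.1040, 0.14·0.19=0.02660, 0.04·0.245=0.009800. Summing gives P(defective) = 0.26794.
P(Machine 1 | defective) = 0.1072 / 0.26794 = 0.400.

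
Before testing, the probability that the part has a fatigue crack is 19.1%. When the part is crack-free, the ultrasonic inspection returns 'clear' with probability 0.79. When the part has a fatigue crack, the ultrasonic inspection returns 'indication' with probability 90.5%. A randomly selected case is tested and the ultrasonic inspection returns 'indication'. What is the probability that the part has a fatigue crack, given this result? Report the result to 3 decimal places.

Let H be the event that the part has a fatigue crack. P(H) = 0.191, so P(¬H) = 0.809. With E the 'indication' result, P(E|H) = 0.905 and P(E|¬H) = 0.21.
P(E) = 0.905·0.191 + 0.21·0.809 = 0.17286 + 0.16989 = 0.34274.
By Bayes' theorem, P(H|E) = 0.17286 / 0.34274 = 0.504.

P(H | E) ≈ 0.504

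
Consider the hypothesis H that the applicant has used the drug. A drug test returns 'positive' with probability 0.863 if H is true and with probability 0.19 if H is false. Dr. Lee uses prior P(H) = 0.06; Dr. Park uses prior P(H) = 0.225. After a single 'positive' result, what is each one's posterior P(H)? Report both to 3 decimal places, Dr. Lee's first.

Dr. Lee: 0.225; Dr. Park: 0.569

The likelihood ratio for a 'positive' result is 0.863/0.19 = 4.5421.
Dr. Lee: prior odds 0.06/0.94 = 0.063830; posterior odds 0.28992; posterior probability 0.225.
Dr. Park: prior odds 0.225/0.775 = 0.29032; posterior odds 1.3187; posterior probability 0.569.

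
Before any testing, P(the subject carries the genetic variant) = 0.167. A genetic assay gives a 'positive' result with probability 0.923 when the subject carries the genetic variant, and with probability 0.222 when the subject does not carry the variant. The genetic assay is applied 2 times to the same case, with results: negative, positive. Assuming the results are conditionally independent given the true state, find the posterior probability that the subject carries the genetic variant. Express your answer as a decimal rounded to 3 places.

With H the event that the subject carries the genetic variant, the joint likelihood of the observed sequence is P(data|H) = 0.077·0.923 = 0.071071 and P(data|¬H) = 0.778·0.222 = 0.17272.
Bayes: P(H|data) = 0.167·0.071071 / (0.167·0.071071 + 0.833·0.17272) = 0.011869/0.15574 = 0.0762.

Posterior P(H) ≈ 0.076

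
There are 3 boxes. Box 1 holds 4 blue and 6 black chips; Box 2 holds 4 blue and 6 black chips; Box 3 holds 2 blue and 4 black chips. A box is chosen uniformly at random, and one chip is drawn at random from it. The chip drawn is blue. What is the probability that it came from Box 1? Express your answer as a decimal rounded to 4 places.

Posterior probability ≈ 0.3529

Tabulate prior·likelihood by source: [1] prior 0.333333, lik 0.4, product 0.1333; [2] prior 0.333333, lik 0.4, product 0.1333; [3] prior 0.333333, lik 0.3333, product 0.1111.
Normalizing constant = 0.37778; the posterior for Box 1 is its product over the sum, 0.1333/0.37778 = 0.3529.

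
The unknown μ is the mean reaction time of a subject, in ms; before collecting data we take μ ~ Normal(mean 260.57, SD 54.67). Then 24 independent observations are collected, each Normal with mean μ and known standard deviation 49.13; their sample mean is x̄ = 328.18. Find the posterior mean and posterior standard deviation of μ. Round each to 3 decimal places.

Posterior mean ≈ 325.979; posterior SD ≈ 9.864

With known σ, the Normal prior is conjugate. Weight on the data is w = (n/σ²)/(n/σ² + 1/τ₀²) = 0.00994301/(0.00994301+0.00033458) = 0.96745.
Posterior mean = w·x̄ + (1−w)·μ₀ = 0.96745·328.18 + 0.032554·260.57 = 325.979. Posterior variance = 1/(0.00994301+0.00033458) = 97.2991, so SD = 9.864.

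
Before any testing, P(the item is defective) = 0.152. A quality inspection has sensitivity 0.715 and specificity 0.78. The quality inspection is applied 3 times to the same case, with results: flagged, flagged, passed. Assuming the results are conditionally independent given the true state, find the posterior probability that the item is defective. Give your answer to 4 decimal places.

With H the event that the item is defective, the joint likelihood of the observed sequence is P(data|H) = 0.715·0.715·0.285 = 0.14570 and P(data|¬H) = 0.22·0.22·0.78 = 0.037752.
Bayes: P(H|data) = 0.152·0.14570 / (0.152·0.14570 + 0.848·0.037752) = 0.022146/0.054160 = 0.4089.

Posterior P(H) ≈ 0.4089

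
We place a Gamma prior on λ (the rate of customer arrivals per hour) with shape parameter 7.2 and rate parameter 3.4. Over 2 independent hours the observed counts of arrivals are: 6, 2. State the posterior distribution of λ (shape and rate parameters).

Posterior: Gamma(shape=15.2, rate=5.4)

Total count ∑xᵢ = 8 over n = 2 hours.
Gamma is conjugate to the Poisson likelihood: posterior is Gamma(shape = 7.2+8 = 15.2, rate = 3.4+2 = 5.4).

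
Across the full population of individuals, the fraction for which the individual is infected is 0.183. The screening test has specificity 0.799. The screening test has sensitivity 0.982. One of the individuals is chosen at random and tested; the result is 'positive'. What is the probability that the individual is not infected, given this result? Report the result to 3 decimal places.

Let H be the event that the individual is infected. P(H) = 0.183, so P(¬H) = 0.817. With E the 'positive' result, P(E|H) = 0.982 and P(E|¬H) = 0.201.
P(E) = 0.982·0.183 + 0.201·0.817 = 0.17971 + 0.16422 = 0.34392.
By Bayes' theorem, P(H|E) = 0.17971 / 0.34392 = 0.523. Hence P(¬H|E) = 1 − 0.523 = 0.477.

P(¬H | E) ≈ 0.477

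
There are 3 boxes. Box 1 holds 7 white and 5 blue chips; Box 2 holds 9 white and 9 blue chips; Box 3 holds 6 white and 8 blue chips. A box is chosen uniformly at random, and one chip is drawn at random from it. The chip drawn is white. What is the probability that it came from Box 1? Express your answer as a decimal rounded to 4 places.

Tabulate prior·likelihood by source: [1] prior 0.333333, lik 0.5833, product 0.1944; [2] prior 0.333333, lik 0.5, product 0.1667; [3] prior 0.333333, lik 0.4286, product 0.1429.
Normalizing constant = 0.50397; the posterior for Box 1 is its product over the sum, 0.1944/0.50397 = 0.3858.

Posterior probability ≈ 0.3858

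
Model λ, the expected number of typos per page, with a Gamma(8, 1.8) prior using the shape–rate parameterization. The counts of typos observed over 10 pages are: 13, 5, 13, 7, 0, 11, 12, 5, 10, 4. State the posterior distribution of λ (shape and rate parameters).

Total count ∑xᵢ = 80 over n = 10 pages.
Gamma is conjugate to the Poisson likelihood: posterior is Gamma(shape = 8+80 = 88, rate = 1.8+10 = 11.8).

Posterior: Gamma(shape=88, rate=11.8)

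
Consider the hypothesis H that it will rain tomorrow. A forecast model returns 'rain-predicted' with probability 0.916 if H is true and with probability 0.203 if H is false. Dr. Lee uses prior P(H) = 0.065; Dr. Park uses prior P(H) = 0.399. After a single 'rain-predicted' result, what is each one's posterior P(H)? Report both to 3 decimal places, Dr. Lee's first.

Dr. Lee: 0.239; Dr. Park: 0.750

The likelihood ratio for a 'rain-predicted' result is 0.916/0.203 = 4.5123.
Dr. Lee: prior odds 0.065/0.935 = 0.069519; posterior odds 0.31369; posterior probability 0.239.
Dr. Park: prior odds 0.399/0.601 = 0.66389; posterior odds 2.9957; posterior probability 0.750.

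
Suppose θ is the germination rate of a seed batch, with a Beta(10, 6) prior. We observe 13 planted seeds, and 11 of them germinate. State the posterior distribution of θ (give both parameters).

Observing 11 successes and 2 failures updates Beta(10, 6) by adding the success and failure counts to the two shape parameters: α = 10+11 = 21, β = 6+2 = 8.

Posterior: Beta(21, 8)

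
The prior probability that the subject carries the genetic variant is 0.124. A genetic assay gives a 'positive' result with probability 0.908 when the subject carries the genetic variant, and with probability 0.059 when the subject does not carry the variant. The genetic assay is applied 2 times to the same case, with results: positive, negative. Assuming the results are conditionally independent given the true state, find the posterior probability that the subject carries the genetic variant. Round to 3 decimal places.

With H the event that the subject carries the genetic variant, the joint likelihood of the observed sequence is P(data|H) = 0.908·0.092 = 0.083536 and P(data|¬H) = 0.059·0.941 = 0.055519.
Bayes: P(H|data) = 0.124·0.083536 / (0.124·0.083536 + 0.876·0.055519) = 0.010358/0.058993 = 0.1756.

Posterior P(H) ≈ 0.176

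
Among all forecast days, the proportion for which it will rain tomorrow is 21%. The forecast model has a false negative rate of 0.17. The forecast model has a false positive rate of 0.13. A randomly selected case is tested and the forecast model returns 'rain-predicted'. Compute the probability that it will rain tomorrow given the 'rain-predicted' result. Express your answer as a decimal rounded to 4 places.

P(H | E) ≈ 0.6292

Let H be the event that it will rain tomorrow. P(H) = 0.21, so P(¬H) = 0.79. With E the 'rain-predicted' result, P(E|H) = 0.83 and P(E|¬H) = 0.13.
P(E) = 0.83·0.21 + 0.13·0.79 = 0.17430 + 0.10270 = 0.27700.
By Bayes' theorem, P(H|E) = 0.17430 / 0.27700 = 0.6292.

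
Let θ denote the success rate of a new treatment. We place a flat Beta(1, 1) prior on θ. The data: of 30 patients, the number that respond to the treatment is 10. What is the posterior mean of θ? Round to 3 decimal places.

The binomial likelihood is conjugate to the Beta prior: with 10 successes and 20 failures, the posterior is Beta(1+10, 1+20) = Beta(11, 21).
Posterior mean = α/(α+β) = 11/32 = 0.344.

Posterior mean ≈ 0.344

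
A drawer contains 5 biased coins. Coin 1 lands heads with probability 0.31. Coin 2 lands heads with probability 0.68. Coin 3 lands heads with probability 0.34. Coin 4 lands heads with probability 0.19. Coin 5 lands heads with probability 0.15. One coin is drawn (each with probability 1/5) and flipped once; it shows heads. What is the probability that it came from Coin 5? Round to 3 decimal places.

P(heads|C1) = 0.31; P(heads|C2) = 0.68; P(heads|C3) = 0.34; P(heads|C4) = 0.19; P(heads|C5) = 0.15.
Prior × likelihood for each source: 0.2·0.31=0.06200, 0.2·0.68=0.1360, 0.2·0.34=0.06800, 0.2·0.19=0.03800, 0.2·0.15=0.03000. Summing gives P(heads) = 0.33400.
P(Coin 5 | heads) = 0.03000 / 0.33400 = 0.090.

Posterior probability ≈ 0.090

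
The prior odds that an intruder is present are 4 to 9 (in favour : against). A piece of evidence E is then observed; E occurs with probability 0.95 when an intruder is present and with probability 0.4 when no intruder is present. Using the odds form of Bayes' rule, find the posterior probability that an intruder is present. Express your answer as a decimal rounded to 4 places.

Posterior probability ≈ 0.5135

Prior odds = 4/9 = 0.44444. In log-odds, ln(0.44444) = -0.81093.
Add log likelihood ratio: ln(2.3750) = 0.86500.
Posterior log-odds = 0.054067, so posterior odds = exp(0.054067) = 1.0556. Converting, P(H|E) = 1.0556/2.0556 = 0.5135.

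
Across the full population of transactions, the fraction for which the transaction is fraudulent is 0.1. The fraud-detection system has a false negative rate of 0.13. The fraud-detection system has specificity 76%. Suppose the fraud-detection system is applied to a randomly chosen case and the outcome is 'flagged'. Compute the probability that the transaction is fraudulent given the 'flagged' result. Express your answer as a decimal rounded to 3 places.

P(H | E) ≈ 0.287

Let H be the event that the transaction is fraudulent. P(H) = 0.1, so P(¬H) = 0.9. With E the 'flagged' result, P(E|H) = 0.87 and P(E|¬H) = 0.24.
P(E) = 0.87·0.1 + 0.24·0.9 = 0.087000 + 0.21600 = 0.30300.
By Bayes' theorem, P(H|E) = 0.087000 / 0.30300 = 0.287.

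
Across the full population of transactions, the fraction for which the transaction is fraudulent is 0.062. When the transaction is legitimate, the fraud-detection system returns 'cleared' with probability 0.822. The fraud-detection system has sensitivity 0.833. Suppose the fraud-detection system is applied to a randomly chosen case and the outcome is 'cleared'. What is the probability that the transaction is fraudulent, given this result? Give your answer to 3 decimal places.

Let H be the event that the transaction is fraudulent. P(H) = 0.062, so P(¬H) = 0.938. With E the 'cleared' result, P(E|H) = 0.167 and P(E|¬H) = 0.822.
P(E) = 0.167·0.062 + 0.822·0.938 = 0.010354 + 0.77104 = 0.78139.
By Bayes' theorem, P(H|E) = 0.010354 / 0.78139 = 0.013.

P(H | E) ≈ 0.013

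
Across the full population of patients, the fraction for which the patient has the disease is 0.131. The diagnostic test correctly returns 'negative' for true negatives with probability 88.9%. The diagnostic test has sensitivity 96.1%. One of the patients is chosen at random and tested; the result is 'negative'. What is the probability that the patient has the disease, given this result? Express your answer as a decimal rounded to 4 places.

P(H | E) ≈ 0.0066

Let H be the event that the patient has the disease. P(H) = 0.131, so P(¬H) = 0.869. With E the 'negative' result, P(E|H) = 0.039 and P(E|¬H) = 0.889.
P(E) = 0.039·0.131 + 0.889·0.869 = 0.0051090 + 0.77254 = 0.77765.
By Bayes' theorem, P(H|E) = 0.0051090 / 0.77765 = 0.0066.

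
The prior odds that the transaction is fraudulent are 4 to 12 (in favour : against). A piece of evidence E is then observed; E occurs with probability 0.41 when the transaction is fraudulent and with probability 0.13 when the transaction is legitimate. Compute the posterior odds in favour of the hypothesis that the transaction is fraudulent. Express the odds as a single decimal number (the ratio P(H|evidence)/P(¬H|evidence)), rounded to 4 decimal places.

Posterior odds ≈ 1.0513

Prior odds = 4/12 = 0.33333.
Likelihood ratio for E = 0.41/0.13 = 3.1538.
Posterior odds = prior odds × LR = 1.0513.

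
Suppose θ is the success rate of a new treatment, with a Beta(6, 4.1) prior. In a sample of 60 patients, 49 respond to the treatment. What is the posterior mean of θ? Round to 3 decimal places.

The binomial likelihood is conjugate to the Beta prior: with 49 successes and 11 failures, the posterior is Beta(6+49, 4.1+11) = Beta(55, 15.1).
Posterior mean = α/(α+β) = 55/70.1 = 0.785.

Posterior mean ≈ 0.785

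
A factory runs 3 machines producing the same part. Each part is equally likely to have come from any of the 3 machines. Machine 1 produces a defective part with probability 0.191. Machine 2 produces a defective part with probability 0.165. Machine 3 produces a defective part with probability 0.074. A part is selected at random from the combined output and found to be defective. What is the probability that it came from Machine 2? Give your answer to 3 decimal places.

P(defective|M1) = 0.191; P(defective|M2) = 0.165; P(defective|M3) = 0.074.
Prior × likelihood for each source: 0.333333·0.191=0.06367, 0.333333·0.165=0.05500, 0.333333·0.074=0.02467. Summing gives P(defective) = 0.14333.
P(Machine 2 | defective) = 0.05500 / 0.14333 = 0.384.

Posterior probability ≈ 0.384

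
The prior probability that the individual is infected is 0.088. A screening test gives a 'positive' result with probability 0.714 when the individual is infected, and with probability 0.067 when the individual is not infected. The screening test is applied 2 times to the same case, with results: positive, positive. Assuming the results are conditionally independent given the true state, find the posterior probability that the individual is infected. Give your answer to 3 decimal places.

Posterior P(H) ≈ 0.916

With H the event that the individual is infected, the joint likelihood of the observed sequence is P(data|H) = 0.714·0.714 = 0.50980 and P(data|¬H) = 0.067·0.067 = 0.0044890.
Bayes: P(H|data) = 0.088·0.50980 / (0.088·0.50980 + 0.912·0.0044890) = 0.044862/0.048956 = 0.9164.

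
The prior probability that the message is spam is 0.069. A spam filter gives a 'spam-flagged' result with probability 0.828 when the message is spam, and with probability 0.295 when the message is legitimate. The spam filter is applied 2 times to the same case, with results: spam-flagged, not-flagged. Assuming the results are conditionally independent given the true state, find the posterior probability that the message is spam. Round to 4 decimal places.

With H the event that the message is spam, the joint likelihood of the observed sequence is P(data|H) = 0.828·0.172 = 0.14242 and P(data|¬H) = 0.295·0.705 = 0.20797.
Bayes: P(H|data) = 0.069·0.14242 / (0.069·0.14242 + 0.931·0.20797) = 0.0098267/0.20345 = 0.0483.

Posterior P(H) ≈ 0.0483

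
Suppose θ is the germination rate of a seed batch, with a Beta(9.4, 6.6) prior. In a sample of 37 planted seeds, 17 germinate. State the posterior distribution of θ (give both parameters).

Observing 17 successes and 20 failures updates Beta(9.4, 6.6) by adding the success and failure counts to the two shape parameters: α = 9.4+17 = 26.4, β = 6.6+20 = 26.6.

Posterior: Beta(26.4, 26.6)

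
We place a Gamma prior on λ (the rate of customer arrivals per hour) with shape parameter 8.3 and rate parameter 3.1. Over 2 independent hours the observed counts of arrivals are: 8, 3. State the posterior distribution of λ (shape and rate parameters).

Posterior: Gamma(shape=19.3, rate=5.1)

Total count ∑xᵢ = 11 over n = 2 hours.
Gamma is conjugate to the Poisson likelihood: posterior is Gamma(shape = 8.3+11 = 19.3, rate = 3.1+2 = 5.1).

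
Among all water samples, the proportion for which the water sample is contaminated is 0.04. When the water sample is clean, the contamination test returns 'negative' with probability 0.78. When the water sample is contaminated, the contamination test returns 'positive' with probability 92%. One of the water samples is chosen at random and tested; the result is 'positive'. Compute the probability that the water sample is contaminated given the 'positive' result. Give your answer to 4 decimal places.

Write H for 'the water sample is contaminated'. Prior odds H:¬H = 0.04/0.96 = 0.041667. For the 'positive' outcome, the likelihood ratio is 0.92/0.22 = 4.1818.
Posterior odds = 0.041667 × 4.1818 = 0.17424, so P(H|E) = 0.17424/(1+0.17424) = 0.1484.

P(H | E) ≈ 0.1484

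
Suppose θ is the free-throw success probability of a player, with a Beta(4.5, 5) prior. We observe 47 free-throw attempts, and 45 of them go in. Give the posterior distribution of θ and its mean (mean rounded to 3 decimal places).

Observing 45 successes and 2 failures updates Beta(4.5, 5) by adding the success and failure counts to the two shape parameters: α = 4.5+45 = 49.5, β = 5+2 = 7.
E[θ | data] = 49.5/(49.5+7) = 0.876.

Posterior: Beta(49.5, 7); mean ≈ 0.876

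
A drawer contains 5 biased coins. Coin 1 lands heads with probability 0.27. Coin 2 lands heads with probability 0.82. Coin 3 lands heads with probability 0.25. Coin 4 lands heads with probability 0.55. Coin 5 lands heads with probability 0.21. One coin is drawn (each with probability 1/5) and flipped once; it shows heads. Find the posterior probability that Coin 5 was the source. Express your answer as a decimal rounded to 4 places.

Tabulate prior·likelihood by source: [1] prior 0.2, lik 0.27, product 0.05400; [2] prior 0.2, lik 0.82, product 0.1640; [3] prior 0.2, lik 0.25, product 0.05000; [4] prior 0.2, lik 0.55, product 0.1100; [5] prior 0.2, lik 0.21, product 0.04200.
Normalizing constant = 0.42000; the posterior for Coin 5 is its product over the sum, 0.04200/0.42000 = 0.1000.

Posterior probability ≈ 0.1000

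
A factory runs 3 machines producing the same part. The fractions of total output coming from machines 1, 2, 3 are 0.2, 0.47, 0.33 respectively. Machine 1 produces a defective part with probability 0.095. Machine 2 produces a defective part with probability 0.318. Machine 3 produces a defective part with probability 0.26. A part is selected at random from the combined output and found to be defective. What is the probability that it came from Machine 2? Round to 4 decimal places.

P(defective|M1) = 0.095; P(defective|M2) = 0.318; P(defective|M3) = 0.26.
Prior × likelihood for each source: 0.2·0.095=0.01900, 0.47·0.318=0.1495, 0.33·0.26=0.08580. Summing gives P(defective) = 0.25426.
P(Machine 2 | defective) = 0.1495 / 0.25426 = 0.5878.

Posterior probability ≈ 0.5878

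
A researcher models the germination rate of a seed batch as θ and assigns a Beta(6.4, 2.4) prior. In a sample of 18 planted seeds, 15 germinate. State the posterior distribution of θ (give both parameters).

Observing 15 successes and 3 failures updates Beta(6.4, 2.4) by adding the success and failure counts to the two shape parameters: α = 6.4+15 = 21.4, β = 2.4+3 = 5.4.

Posterior: Beta(21.4, 5.4)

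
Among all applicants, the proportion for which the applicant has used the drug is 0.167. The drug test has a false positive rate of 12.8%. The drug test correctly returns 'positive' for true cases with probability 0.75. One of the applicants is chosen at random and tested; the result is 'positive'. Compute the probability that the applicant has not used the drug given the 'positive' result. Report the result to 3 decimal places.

P(¬H | E) ≈ 0.460

Write H for 'the applicant has used the drug'. Prior odds H:¬H = 0.167/0.833 = 0.20048. For the 'positive' outcome, the likelihood ratio is 0.75/0.128 = 5.8594.
Posterior odds = 0.20048 × 5.8594 = 1.1747, so P(H|E) = 1.1747/(1+1.1747) = 0.540. Then P(¬H|E) = 1 − 0.540 = 0.460.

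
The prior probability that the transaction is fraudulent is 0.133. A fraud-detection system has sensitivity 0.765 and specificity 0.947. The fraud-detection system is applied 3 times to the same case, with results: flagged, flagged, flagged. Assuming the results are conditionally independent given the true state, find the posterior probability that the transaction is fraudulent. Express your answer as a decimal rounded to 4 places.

Posterior P(H) ≈ 0.9978

With H the event that the transaction is fraudulent, the joint likelihood of the observed sequence is P(data|H) = 0.765·0.765·0.765 = 0.44770 and P(data|¬H) = 0.053·0.053·0.053 = 0.00014888.
Bayes: P(H|data) = 0.133·0.44770 / (0.133·0.44770 + 0.867·0.00014888) = 0.059544/0.059673 = 0.9978.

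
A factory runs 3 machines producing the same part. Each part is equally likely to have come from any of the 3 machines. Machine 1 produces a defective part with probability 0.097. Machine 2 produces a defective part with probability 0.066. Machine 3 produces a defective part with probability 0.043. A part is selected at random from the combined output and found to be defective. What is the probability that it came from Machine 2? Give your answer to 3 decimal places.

P(defective|M1) = 0.097; P(defective|M2) = 0.066; P(defective|M3) = 0.043.
Prior × likelihood for each source: 0.333333·0.097=0.03233, 0.333333·0.066=0.02200, 0.333333·0.043=0.01433. Summing gives P(defective) = 0.068667.
P(Machine 2 | defective) = 0.02200 / 0.068667 = 0.320.

Posterior probability ≈ 0.320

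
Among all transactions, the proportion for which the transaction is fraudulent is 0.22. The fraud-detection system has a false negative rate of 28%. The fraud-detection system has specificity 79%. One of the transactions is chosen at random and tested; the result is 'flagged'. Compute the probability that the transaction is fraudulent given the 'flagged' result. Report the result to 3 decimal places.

Write H for 'the transaction is fraudulent'. Prior odds H:¬H = 0.22/0.78 = 0.28205. For the 'flagged' outcome, the likelihood ratio is 0.72/0.21 = 3.4286.
Posterior odds = 0.28205 × 3.4286 = 0.96703, so P(H|E) = 0.96703/(1+0.96703) = 0.492.

P(H | E) ≈ 0.492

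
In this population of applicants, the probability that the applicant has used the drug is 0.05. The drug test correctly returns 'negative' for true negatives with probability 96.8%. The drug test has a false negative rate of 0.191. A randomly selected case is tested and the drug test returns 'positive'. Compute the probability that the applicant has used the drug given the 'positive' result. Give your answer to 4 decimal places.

Let H be the event that the applicant has used the drug. P(H) = 0.05, so P(¬H) = 0.95. With E the 'positive' result, P(E|H) = 0.809 and P(E|¬H) = 0.032.
P(E) = 0.809·0.05 + 0.032·0.95 = 0.040450 + 0.030400 = 0.070850.
By Bayes' theorem, P(H|E) = 0.040450 / 0.070850 = 0.5709.

P(H | E) ≈ 0.5709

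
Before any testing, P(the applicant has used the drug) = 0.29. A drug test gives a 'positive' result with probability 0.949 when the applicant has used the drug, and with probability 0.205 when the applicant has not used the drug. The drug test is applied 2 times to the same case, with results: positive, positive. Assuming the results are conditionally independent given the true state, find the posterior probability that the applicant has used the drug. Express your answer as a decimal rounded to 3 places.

Posterior P(H) ≈ 0.897

Let H be the event that the applicant has used the drug; start with P(H) = 0.29. P('positive'|H) = 0.949, P('positive'|¬H) = 0.205.
Update on result 1 ('positive'): P(H) ← 0.949·0.2900 / (0.949·0.2900 + 0.205·0.7100) = 0.27521/0.42076 = 0.6541.
Update on result 2 ('positive'): P(H) ← 0.949·0.6541 / (0.949·0.6541 + 0.205·0.3459) = 0.62072/0.69163 = 0.8975.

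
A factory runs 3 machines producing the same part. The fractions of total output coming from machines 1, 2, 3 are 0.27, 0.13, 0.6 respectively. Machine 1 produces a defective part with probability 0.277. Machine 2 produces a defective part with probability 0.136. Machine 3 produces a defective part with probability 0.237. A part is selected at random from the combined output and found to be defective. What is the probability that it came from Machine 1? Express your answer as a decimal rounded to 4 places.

Posterior probability ≈ 0.3187

P(defective|M1) = 0.277; P(defective|M2) = 0.136; P(defective|M3) = 0.237.
Prior × likelihood for each source: 0.27·0.277=0.07479, 0.13·0.136=0.01768, 0.6·0.237=0.1422. Summing gives P(defective) = 0.23467.
P(Machine 1 | defective) = 0.07479 / 0.23467 = 0.3187.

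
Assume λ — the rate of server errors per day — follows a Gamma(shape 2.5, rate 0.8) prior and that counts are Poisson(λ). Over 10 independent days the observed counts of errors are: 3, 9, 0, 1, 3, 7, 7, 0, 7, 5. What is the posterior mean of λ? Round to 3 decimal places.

Posterior mean ≈ 4.120

The Poisson likelihood adds the total count to the shape and the number of exposure periods to the rate. Here ∑xᵢ = 42 and n = 10, so shape 2.5→44.5 and rate 0.8→10.8.
E[λ | data] = 44.5/10.8 = 4.120.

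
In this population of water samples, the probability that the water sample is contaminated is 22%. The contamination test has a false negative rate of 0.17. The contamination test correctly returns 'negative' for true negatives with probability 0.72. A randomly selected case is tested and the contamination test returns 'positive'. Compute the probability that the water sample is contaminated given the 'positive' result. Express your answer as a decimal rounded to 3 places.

P(H | E) ≈ 0.455

Write H for 'the water sample is contaminated'. Prior odds H:¬H = 0.22/0.78 = 0.28205. For the 'positive' outcome, the likelihood ratio is 0.83/0.28 = 2.9643.
Posterior odds = 0.28205 × 2.9643 = 0.83608, so P(H|E) = 0.83608/(1+0.83608) = 0.455.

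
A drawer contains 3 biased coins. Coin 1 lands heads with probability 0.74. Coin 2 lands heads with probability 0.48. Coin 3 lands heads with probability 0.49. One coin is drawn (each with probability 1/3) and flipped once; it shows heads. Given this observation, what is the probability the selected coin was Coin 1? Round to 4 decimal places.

Posterior probability ≈ 0.4327

Tabulate prior·likelihood by source: [1] prior 0.333333, lik 0.74, product 0.2467; [2] prior 0.333333, lik 0.48, product 0.1600; [3] prior 0.333333, lik 0.49, product 0.1633.
Normalizing constant = 0.57000; the posterior for Coin 1 is its product over the sum, 0.2467/0.57000 = 0.4327.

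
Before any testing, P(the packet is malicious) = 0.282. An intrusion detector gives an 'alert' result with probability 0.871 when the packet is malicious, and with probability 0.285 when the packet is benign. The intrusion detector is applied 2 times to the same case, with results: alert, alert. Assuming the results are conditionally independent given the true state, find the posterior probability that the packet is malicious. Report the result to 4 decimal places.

Let H be the event that the packet is malicious; start with P(H) = 0.282. P('alert'|H) = 0.871, P('alert'|¬H) = 0.285.
Update on result 1 ('alert'): P(H) ← 0.871·0.2820 / (0.871·0.2820 + 0.285·0.7180) = 0.24562/0.45025 = 0.5455.
Update on result 2 ('alert'): P(H) ← 0.871·0.5455 / (0.871·0.5455 + 0.285·0.4545) = 0.47515/0.60468 = 0.7858.

Posterior P(H) ≈ 0.7858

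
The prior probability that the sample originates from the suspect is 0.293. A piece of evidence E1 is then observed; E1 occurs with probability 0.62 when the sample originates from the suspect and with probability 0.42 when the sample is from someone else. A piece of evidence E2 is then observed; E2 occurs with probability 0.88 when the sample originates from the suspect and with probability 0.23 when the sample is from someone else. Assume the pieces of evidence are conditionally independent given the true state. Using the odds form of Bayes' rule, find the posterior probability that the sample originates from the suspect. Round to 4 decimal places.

Posterior probability ≈ 0.7007

Prior odds = 0.293/(1−0.293) = 0.41443.
Likelihood ratio for E1 = 0.62/0.42 = 1.4762.
Likelihood ratio for E2 = 0.88/0.23 = 3.8261.
Posterior odds = prior odds × LR₁ × LR₂ = 2.3407.
Posterior probability = odds/(1+odds) = 2.3407/3.3407 = 0.7007.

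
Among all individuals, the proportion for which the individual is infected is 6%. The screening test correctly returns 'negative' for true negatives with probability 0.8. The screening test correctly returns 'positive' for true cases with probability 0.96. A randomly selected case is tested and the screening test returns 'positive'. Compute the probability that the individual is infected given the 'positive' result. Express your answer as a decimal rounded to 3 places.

Write H for 'the individual is infected'. Prior odds H:¬H = 0.06/0.94 = 0.063830. For the 'positive' outcome, the likelihood ratio is 0.96/0.2 = 4.8000.
Posterior odds = 0.063830 × 4.8000 = 0.30638, so P(H|E) = 0.30638/(1+0.30638) = 0.235.

P(H | E) ≈ 0.235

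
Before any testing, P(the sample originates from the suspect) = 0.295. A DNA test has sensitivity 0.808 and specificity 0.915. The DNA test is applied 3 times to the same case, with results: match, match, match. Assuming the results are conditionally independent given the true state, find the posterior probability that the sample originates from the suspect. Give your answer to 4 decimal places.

Posterior P(H) ≈ 0.9972

With H the event that the sample originates from the suspect, the joint likelihood of the observed sequence is P(data|H) = 0.808·0.808·0.808 = 0.52751 and P(data|¬H) = 0.085·0.085·0.085 = 0.00061413.
Bayes: P(H|data) = 0.295·0.52751 / (0.295·0.52751 + 0.705·0.00061413) = 0.15562/0.15605 = 0.9972.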